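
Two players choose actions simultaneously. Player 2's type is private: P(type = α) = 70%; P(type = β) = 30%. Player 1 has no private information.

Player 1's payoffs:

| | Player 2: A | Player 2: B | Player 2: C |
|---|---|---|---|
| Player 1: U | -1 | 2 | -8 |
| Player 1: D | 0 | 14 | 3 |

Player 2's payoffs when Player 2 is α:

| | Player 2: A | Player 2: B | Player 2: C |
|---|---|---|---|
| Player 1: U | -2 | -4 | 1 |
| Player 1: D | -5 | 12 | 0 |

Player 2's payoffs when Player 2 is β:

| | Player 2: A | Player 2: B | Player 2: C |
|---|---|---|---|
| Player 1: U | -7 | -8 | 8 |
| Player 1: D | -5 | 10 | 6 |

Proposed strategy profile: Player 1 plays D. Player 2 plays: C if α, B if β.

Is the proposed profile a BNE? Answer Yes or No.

A profile is a BNE iff every type of every player is best-responding given beliefs about the other side.
Player 1 plays D: E[D] = 0.7·(3) + 0.3·(14) = 6.3; E[U] = -5. Best-responding. ✓
Player 2 (type α), facing D: A gives -5, B gives 12, C gives 0. Proposed C is not best — profitable deviation exists. ✗
Player 2 (type β), facing D: A gives -5, B gives 10, C gives 6. Proposed B is best. ✓

No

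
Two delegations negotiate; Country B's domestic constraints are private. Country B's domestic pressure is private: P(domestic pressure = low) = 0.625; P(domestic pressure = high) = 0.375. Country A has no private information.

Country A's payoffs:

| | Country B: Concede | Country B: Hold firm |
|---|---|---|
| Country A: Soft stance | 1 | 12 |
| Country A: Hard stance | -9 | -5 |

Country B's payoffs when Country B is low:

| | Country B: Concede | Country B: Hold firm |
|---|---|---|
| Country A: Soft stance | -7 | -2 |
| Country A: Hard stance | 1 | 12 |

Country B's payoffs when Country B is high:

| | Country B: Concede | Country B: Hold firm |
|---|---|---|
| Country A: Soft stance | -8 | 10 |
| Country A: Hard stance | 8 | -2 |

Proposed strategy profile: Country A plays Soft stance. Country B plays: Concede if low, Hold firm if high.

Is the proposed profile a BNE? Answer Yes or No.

Country A plays Soft stance: E[Soft stance] = 0.625·(1) + 0.375·(12) = 5.125; E[Hard stance] = -7.5. Best-responding. ✓
Country B (domestic pressure low), facing Soft stance: Concede gives -7, Hold firm gives -2. Proposed Concede is not best — profitable deviation exists. ✗
Country B (domestic pressure high), facing Soft stance: Concede gives -8, Hold firm gives 10. Proposed Hold firm is best. ✓

No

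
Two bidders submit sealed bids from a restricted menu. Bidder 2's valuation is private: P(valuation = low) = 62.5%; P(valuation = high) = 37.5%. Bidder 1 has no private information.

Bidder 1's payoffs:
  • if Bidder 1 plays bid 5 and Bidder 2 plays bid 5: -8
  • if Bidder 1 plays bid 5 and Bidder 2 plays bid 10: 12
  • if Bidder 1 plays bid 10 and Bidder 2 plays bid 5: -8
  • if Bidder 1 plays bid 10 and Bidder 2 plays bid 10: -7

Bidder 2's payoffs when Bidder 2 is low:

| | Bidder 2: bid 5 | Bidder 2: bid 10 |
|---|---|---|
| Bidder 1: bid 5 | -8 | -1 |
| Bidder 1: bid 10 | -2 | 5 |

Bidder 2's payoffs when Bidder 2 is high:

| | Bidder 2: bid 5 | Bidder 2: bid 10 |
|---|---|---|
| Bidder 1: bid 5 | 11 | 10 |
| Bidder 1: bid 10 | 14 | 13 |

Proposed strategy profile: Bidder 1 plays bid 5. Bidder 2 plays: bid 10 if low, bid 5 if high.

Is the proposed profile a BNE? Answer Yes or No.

Bidder 1 plays bid 5: E[bid 5] = 0.625·(12) + 0.375·(-8) = 4.5; E[bid 10] = -7.375. Best-responding. ✓
Bidder 2 (valuation low), facing bid 5: bid 5 gives -8, bid 10 gives -1. Proposed bid 10 is best. ✓
Bidder 2 (valuation high), facing bid 5: bid 5 gives 11, bid 10 gives 10. Proposed bid 5 is best. ✓

Yes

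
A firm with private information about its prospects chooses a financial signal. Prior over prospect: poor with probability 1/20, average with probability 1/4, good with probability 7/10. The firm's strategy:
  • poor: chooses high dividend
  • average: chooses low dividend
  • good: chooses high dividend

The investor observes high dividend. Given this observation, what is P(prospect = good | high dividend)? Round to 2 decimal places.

0.93

P(high dividend) = (1/20)·1 + (1/4)·0 + (7/10)·1 = 3/4
P(good | high dividend) = ((7/10)·1) / (3/4) = (7/10) / (3/4) = 14/15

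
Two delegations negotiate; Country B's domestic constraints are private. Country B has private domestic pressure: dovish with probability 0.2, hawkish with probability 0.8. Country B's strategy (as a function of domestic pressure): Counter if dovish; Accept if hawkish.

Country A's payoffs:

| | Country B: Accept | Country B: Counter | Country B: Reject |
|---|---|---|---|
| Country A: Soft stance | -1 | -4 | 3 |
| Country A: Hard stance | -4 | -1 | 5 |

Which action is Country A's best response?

Compute Country A's expected payoff for each action, taking the expectation over Country B's type.
E[Soft stance] = 0.2·(-4) + 0.8·(-1) = -1.6
E[Hard stance] = 0.2·(-1) + 0.8·(-4) = -3.4
Best response: Soft stance (-1.6 is the largest).

Soft stance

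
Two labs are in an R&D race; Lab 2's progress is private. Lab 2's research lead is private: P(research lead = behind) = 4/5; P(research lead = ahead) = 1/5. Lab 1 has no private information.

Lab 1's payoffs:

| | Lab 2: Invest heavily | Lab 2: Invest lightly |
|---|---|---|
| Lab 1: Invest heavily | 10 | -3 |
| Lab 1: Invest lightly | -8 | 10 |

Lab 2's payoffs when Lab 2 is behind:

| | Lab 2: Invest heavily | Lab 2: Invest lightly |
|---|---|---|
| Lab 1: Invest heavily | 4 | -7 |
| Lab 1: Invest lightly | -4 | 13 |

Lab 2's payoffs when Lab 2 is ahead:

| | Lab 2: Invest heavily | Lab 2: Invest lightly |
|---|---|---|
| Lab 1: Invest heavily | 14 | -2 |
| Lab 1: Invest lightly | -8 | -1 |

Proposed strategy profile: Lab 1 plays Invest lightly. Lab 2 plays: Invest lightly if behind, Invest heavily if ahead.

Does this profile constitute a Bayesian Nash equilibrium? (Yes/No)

Lab 1 plays Invest lightly: E[Invest lightly] = 4/5·(10) + 1/5·(-8) = 32/5; E[Invest heavily] = -2/5. Best-responding. ✓
Lab 2 (research lead behind), facing Invest lightly: Invest heavily gives -4, Invest lightly gives 13. Proposed Invest lightly is best. ✓
Lab 2 (research lead ahead), facing Invest lightly: Invest heavily gives -8, Invest lightly gives -1. Proposed Invest heavily is not best — profitable deviation exists. ✗

No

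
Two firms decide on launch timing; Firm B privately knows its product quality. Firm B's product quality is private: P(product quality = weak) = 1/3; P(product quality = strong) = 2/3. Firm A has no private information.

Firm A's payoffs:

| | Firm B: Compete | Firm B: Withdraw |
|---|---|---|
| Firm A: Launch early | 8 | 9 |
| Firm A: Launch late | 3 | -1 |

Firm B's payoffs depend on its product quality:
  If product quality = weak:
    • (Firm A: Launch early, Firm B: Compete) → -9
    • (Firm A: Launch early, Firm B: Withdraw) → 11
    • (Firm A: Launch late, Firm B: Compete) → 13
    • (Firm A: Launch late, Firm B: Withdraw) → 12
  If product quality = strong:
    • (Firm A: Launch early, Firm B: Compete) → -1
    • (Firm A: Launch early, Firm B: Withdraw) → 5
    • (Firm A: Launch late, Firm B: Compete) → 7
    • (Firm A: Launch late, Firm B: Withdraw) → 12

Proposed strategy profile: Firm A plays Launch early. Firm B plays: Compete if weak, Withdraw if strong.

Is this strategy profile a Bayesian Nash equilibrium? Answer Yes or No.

No

A profile is a BNE iff every type of every player is best-responding given beliefs about the other side.
Firm A plays Launch early: E[Launch early] = 1/3·(8) + 2/3·(9) = 26/3; E[Launch late] = 1/3. Best-responding. ✓
Firm B (product quality weak), facing Launch early: Compete gives -9, Withdraw gives 11. Proposed Compete is not best — profitable deviation exists. ✗
Firm B (product quality strong), facing Launch early: Compete gives -1, Withdraw gives 5. Proposed Withdraw is best. ✓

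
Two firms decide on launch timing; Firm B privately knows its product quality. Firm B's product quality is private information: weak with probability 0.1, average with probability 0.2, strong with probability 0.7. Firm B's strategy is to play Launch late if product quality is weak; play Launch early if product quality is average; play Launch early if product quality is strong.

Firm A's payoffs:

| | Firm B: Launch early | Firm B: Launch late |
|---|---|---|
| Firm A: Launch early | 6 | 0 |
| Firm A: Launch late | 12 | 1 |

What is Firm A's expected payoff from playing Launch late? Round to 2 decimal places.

E[Launch late] = 0.1·1 + 0.2·12 + 0.7·12 = 0.1 + 2.4 + 8.4 = 10.9

10.90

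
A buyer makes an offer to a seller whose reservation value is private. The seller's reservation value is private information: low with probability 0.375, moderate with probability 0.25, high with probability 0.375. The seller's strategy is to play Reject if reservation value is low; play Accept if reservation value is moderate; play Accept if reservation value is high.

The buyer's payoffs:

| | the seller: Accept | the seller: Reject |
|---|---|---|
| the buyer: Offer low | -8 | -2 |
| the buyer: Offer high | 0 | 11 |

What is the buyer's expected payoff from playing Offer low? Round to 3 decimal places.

Take the expectation over the seller's reservation value, weighting each type's action by its prior probability.
E[Offer low] = 0.375·(-2) + 0.25·(-8) + 0.375·(-8) = (-0.75) + (-2) + (-3) = -5.75

-5.750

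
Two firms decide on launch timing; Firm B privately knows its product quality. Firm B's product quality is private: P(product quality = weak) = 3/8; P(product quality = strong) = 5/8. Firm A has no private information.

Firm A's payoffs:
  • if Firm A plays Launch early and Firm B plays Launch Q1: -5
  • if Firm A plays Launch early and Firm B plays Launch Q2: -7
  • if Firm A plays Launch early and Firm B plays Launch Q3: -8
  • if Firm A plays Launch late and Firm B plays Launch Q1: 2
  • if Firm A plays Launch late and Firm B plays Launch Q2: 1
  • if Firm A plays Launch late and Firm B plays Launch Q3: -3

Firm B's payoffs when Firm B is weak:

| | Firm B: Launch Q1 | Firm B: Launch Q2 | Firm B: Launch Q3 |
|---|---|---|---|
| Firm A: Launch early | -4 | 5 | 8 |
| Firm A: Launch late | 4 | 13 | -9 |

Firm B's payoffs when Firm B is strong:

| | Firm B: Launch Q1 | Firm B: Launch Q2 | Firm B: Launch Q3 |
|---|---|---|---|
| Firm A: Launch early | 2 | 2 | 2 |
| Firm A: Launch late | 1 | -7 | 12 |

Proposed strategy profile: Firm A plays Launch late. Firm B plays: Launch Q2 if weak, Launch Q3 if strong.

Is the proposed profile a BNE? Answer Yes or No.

A profile is a BNE iff every type of every player is best-responding given beliefs about the other side.
Firm A plays Launch late: E[Launch late] = 3/8·(1) + 5/8·(-3) = -3/2; E[Launch early] = -61/8. Best-responding. ✓
Firm B (product quality weak), facing Launch late: Launch Q1 gives 4, Launch Q2 gives 13, Launch Q3 gives -9. Proposed Launch Q2 is best. ✓
Firm B (product quality strong), facing Launch late: Launch Q1 gives 1, Launch Q2 gives -7, Launch Q3 gives 12. Proposed Launch Q3 is best. ✓

Yes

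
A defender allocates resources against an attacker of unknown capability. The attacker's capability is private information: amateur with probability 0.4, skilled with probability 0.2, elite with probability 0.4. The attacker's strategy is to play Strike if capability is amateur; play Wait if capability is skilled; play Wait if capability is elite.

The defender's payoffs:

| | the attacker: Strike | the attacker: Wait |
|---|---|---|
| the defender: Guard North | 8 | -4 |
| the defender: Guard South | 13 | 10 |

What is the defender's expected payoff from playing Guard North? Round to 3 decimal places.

0.800

E[Guard North] = 0.4·8 + 0.2·(-4) + 0.4·(-4) = 3.2 + (-0.8) + (-1.6) = 0.8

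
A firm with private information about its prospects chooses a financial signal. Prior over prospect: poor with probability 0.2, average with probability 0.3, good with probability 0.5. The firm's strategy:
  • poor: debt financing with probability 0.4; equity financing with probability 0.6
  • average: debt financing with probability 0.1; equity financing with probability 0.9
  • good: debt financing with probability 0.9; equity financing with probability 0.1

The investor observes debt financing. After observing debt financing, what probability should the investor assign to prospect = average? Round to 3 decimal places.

0.054

P(debt financing) = 0.2·0.4 + 0.3·0.1 + 0.5·0.9 = 0.56
P(average | debt financing) = (0.3·0.1) / 0.56 = 0.03 / 0.56 = 0.0535714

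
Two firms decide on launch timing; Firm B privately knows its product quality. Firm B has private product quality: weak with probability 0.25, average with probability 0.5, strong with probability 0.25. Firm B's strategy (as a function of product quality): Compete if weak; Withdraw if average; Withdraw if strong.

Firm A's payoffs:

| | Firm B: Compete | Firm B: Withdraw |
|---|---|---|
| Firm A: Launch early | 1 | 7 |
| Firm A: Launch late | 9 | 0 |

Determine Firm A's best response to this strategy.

E[Launch early] = 0.25·(1) + 0.5·(7) + 0.25·(7) = 5.5
E[Launch late] = 0.25·(9) + 0.5·(0) + 0.25·(0) = 2.25
Best response: Launch early (5.5 is the largest).

Launch early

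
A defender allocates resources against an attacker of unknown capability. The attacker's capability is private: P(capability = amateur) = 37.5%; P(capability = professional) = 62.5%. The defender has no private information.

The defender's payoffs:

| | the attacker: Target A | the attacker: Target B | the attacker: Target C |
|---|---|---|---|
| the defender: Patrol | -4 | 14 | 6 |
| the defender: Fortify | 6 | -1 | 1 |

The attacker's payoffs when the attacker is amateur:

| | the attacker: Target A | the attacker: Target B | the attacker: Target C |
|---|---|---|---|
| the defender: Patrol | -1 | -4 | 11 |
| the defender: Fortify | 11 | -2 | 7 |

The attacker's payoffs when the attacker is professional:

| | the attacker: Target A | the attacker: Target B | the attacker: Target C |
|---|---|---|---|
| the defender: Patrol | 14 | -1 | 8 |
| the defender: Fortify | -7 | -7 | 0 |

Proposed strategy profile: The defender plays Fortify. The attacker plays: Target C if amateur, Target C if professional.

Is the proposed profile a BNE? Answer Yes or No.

No

A profile is a BNE iff every type of every player is best-responding given beliefs about the other side.
The defender plays Fortify: E[Fortify] = 0.375·(1) + 0.625·(1) = 1; E[Patrol] = 6. Not best-responding. ✗
The attacker (capability amateur), facing Fortify: Target A gives 11, Target B gives -2, Target C gives 7. Proposed Target C is not best — profitable deviation exists. ✗
The attacker (capability professional), facing Fortify: Target A gives -7, Target B gives -7, Target C gives 0. Proposed Target C is best. ✓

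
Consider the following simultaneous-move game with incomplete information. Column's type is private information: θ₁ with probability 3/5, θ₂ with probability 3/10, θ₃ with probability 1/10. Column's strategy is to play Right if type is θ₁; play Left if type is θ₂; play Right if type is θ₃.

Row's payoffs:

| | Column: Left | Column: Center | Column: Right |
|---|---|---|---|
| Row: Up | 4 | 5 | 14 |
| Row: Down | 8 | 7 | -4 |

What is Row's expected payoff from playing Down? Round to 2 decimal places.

E[Down] = 3/5·(-4) + 3/10·8 + 1/10·(-4) = (-12/5) + 12/5 + (-2/5) = -2/5

-0.40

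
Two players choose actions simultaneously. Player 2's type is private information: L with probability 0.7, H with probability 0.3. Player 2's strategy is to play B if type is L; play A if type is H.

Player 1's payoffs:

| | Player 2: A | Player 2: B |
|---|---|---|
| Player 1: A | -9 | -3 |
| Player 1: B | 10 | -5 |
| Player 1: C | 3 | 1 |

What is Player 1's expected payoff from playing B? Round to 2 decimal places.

-0.50

E[B] = 0.7·(-5) + 0.3·10 = (-3.5) + 3 = -0.5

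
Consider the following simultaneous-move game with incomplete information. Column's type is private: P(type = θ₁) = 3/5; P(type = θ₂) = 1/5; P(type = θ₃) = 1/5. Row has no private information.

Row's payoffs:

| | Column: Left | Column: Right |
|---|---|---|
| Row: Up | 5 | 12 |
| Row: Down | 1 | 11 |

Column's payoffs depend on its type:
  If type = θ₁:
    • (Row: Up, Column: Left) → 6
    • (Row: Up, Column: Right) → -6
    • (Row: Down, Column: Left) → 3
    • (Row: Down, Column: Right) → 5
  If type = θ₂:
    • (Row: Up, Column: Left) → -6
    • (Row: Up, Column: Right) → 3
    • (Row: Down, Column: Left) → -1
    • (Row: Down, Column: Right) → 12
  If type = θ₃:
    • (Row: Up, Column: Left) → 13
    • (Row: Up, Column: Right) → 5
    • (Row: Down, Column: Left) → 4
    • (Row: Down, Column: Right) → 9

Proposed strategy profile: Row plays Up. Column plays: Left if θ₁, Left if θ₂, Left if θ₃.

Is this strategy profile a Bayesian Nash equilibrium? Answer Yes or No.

No

A profile is a BNE iff every type of every player is best-responding given beliefs about the other side.
Row plays Up: E[Up] = 3/5·(5) + 1/5·(5) + 1/5·(5) = 5; E[Down] = 1. Best-responding. ✓
Column (type θ₁), facing Up: Left gives 6, Right gives -6. Proposed Left is best. ✓
Column (type θ₂), facing Up: Left gives -6, Right gives 3. Proposed Left is not best — profitable deviation exists. ✗
Column (type θ₃), facing Up: Left gives 13, Right gives 5. Proposed Left is best. ✓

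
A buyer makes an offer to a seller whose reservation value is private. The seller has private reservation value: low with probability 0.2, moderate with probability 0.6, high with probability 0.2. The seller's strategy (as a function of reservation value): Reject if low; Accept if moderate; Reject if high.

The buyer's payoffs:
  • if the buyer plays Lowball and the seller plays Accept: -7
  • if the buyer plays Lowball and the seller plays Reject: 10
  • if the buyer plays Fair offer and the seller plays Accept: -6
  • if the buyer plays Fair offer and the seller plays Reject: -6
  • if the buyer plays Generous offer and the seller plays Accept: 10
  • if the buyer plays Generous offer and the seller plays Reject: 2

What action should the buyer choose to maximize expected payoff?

Compute the buyer's expected payoff for each action, taking the expectation over the seller's type.
E[Lowball] = 0.2·(10) + 0.6·(-7) + 0.2·(10) = -0.2
E[Fair offer] = 0.2·(-6) + 0.6·(-6) + 0.2·(-6) = -6
E[Generous offer] = 0.2·(2) + 0.6·(10) + 0.2·(2) = 6.8
Best response: Generous offer (6.8 is the largest).

Generous offer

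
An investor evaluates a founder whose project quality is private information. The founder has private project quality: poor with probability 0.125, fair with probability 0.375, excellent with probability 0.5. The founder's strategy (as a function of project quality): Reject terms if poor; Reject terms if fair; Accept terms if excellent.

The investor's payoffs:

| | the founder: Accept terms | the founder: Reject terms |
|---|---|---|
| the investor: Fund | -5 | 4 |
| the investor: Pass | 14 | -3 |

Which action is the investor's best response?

Pass

E[Fund] = 0.125·(4) + 0.375·(4) + 0.5·(-5) = -0.5
E[Pass] = 0.125·(-3) + 0.375·(-3) + 0.5·(14) = 5.5
Best response: Pass (5.5 is the largest).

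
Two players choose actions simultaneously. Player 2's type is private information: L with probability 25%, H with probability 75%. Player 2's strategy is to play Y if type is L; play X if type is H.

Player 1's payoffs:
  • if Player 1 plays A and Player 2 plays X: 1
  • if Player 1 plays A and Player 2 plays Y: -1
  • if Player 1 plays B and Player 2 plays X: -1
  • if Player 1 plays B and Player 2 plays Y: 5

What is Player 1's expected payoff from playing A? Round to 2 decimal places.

0.50

Take the expectation over Player 2's type, weighting each type's action by its prior probability.
E[A] = 0.25·(-1) + 0.75·1 = (-0.25) + 0.75 = 0.5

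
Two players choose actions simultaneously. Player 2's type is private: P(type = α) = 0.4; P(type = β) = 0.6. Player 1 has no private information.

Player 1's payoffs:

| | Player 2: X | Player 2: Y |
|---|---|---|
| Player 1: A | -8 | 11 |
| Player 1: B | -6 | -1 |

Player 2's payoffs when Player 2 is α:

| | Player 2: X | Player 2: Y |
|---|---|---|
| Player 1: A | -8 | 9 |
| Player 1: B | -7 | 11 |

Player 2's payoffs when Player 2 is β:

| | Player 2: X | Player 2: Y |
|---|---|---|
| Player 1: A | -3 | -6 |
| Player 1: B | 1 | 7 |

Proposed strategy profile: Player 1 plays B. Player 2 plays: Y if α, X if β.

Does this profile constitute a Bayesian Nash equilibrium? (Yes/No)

Player 1 plays B: E[B] = 0.4·(-1) + 0.6·(-6) = -4; E[A] = -0.4. Not best-responding. ✗
Player 2 (type α), facing B: X gives -7, Y gives 11. Proposed Y is best. ✓
Player 2 (type β), facing B: X gives 1, Y gives 7. Proposed X is not best — profitable deviation exists. ✗

No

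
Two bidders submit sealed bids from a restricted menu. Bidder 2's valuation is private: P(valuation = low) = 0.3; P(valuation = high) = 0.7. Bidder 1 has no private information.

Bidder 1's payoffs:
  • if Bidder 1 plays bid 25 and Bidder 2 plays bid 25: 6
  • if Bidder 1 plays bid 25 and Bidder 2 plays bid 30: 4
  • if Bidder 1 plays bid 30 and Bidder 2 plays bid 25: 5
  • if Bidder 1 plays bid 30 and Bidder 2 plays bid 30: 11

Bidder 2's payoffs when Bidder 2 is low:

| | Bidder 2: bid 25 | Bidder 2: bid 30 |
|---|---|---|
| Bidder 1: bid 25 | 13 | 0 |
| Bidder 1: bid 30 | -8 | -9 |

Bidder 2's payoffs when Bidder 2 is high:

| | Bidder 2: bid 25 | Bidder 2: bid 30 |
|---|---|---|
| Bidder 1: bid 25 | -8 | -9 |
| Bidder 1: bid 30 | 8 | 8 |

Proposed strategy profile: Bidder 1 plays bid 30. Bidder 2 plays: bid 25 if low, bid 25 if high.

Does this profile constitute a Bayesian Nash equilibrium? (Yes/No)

Bidder 1 plays bid 30: E[bid 30] = 0.3·(5) + 0.7·(5) = 5; E[bid 25] = 6. Not best-responding. ✗
Bidder 2 (valuation low), facing bid 30: bid 25 gives -8, bid 30 gives -9. Proposed bid 25 is best. ✓
Bidder 2 (valuation high), facing bid 30: bid 25 gives 8, bid 30 gives 8. Proposed bid 25 is best. ✓

No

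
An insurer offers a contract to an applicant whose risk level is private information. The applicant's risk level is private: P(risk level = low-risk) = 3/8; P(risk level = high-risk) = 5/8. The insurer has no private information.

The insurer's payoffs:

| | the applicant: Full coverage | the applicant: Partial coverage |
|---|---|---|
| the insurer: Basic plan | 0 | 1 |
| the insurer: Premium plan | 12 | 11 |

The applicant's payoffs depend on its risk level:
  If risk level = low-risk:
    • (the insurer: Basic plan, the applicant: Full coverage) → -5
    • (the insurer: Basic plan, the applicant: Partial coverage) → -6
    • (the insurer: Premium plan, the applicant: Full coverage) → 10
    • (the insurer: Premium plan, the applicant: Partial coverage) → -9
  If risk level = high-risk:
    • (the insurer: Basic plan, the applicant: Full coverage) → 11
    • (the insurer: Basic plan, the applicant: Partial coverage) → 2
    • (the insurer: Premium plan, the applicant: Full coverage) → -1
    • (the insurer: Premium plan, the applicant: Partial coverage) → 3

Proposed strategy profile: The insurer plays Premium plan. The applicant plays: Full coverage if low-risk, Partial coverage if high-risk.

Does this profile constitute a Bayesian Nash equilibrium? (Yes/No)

Yes

The insurer plays Premium plan: E[Premium plan] = 3/8·(12) + 5/8·(11) = 91/8; E[Basic plan] = 5/8. Best-responding. ✓
The applicant (risk level low-risk), facing Premium plan: Full coverage gives 10, Partial coverage gives -9. Proposed Full coverage is best. ✓
The applicant (risk level high-risk), facing Premium plan: Full coverage gives -1, Partial coverage gives 3. Proposed Partial coverage is best. ✓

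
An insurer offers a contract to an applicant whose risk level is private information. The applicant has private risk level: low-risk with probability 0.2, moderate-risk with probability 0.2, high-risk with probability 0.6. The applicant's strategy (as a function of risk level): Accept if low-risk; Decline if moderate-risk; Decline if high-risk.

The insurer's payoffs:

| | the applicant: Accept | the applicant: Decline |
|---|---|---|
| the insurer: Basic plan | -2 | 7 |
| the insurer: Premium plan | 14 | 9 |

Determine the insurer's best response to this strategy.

Premium plan

E[Basic plan] = 0.2·(-2) + 0.2·(7) + 0.6·(7) = 5.2
E[Premium plan] = 0.2·(14) + 0.2·(9) + 0.6·(9) = 10
Best response: Premium plan (10 is the largest).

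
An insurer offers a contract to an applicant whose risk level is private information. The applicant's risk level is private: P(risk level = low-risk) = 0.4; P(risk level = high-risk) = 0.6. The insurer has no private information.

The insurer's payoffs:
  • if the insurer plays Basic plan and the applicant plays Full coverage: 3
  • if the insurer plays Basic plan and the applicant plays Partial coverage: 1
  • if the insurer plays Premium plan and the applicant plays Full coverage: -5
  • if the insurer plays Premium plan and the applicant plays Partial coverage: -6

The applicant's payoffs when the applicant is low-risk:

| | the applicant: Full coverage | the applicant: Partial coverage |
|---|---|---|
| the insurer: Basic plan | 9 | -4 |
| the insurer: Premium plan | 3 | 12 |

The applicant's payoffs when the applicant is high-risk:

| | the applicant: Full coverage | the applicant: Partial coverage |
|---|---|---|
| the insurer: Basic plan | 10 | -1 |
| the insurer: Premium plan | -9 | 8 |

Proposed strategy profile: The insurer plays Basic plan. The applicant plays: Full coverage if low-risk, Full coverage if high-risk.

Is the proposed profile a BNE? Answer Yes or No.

The insurer plays Basic plan: E[Basic plan] = 0.4·(3) + 0.6·(3) = 3; E[Premium plan] = -5. Best-responding. ✓
The applicant (risk level low-risk), facing Basic plan: Full coverage gives 9, Partial coverage gives -4. Proposed Full coverage is best. ✓
The applicant (risk level high-risk), facing Basic plan: Full coverage gives 10, Partial coverage gives -1. Proposed Full coverage is best. ✓

Yes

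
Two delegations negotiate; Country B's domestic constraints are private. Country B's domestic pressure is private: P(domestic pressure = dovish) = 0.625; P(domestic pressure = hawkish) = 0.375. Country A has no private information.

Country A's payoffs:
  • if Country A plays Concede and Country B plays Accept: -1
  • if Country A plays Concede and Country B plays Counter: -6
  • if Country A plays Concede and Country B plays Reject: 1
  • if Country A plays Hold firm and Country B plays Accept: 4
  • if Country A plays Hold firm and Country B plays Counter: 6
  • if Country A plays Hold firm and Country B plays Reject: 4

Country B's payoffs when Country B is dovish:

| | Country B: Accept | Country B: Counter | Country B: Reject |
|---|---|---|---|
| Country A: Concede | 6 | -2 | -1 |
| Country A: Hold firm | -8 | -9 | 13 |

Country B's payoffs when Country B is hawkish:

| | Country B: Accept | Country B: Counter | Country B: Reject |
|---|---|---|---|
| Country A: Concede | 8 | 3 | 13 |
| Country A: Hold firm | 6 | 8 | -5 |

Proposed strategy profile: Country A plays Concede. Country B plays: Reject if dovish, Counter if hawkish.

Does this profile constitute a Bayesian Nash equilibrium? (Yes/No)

No

A profile is a BNE iff every type of every player is best-responding given beliefs about the other side.
Country A plays Concede: E[Concede] = 0.625·(1) + 0.375·(-6) = -1.625; E[Hold firm] = 4.75. Not best-responding. ✗
Country B (domestic pressure dovish), facing Concede: Accept gives 6, Counter gives -2, Reject gives -1. Proposed Reject is not best — profitable deviation exists. ✗
Country B (domestic pressure hawkish), facing Concede: Accept gives 8, Counter gives 3, Reject gives 13. Proposed Counter is not best — profitable deviation exists. ✗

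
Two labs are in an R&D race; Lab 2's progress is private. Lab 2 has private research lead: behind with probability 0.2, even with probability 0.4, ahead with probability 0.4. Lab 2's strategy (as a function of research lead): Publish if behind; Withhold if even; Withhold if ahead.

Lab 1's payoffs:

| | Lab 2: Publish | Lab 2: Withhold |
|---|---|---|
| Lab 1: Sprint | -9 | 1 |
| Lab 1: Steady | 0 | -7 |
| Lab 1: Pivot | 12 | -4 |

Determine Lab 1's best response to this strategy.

Pivot

E[Sprint] = 0.2·(-9) + 0.4·(1) + 0.4·(1) = -1
E[Steady] = 0.2·(0) + 0.4·(-7) + 0.4·(-7) = -5.6
E[Pivot] = 0.2·(12) + 0.4·(-4) + 0.4·(-4) = -0.8
Best response: Pivot (-0.8 is the largest).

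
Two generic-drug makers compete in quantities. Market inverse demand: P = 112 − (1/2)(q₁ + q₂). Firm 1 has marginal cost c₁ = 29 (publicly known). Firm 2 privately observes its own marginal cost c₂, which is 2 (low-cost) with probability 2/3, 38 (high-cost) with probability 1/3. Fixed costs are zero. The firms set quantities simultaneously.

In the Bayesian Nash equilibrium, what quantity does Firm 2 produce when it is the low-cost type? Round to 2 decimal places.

87.33

Firm 2 with cost c maximizes (112 − (1/2)(q₁+q₂) − c)·q₂, giving q₂(c) = (112 − c − (1/2)q₁).
E[c₂] = 2/3·2 + 1/3·38 = 14
Firm 1's FOC against E[q₂] yields q₁ = (112 − 2·29 + E[c₂])/(3/2) = (112 − 58 + 14)/(3/2) = 45.3333.
q₂(low-cost) = (112 − 2 − (1/2)·45.3333) = 87.3333.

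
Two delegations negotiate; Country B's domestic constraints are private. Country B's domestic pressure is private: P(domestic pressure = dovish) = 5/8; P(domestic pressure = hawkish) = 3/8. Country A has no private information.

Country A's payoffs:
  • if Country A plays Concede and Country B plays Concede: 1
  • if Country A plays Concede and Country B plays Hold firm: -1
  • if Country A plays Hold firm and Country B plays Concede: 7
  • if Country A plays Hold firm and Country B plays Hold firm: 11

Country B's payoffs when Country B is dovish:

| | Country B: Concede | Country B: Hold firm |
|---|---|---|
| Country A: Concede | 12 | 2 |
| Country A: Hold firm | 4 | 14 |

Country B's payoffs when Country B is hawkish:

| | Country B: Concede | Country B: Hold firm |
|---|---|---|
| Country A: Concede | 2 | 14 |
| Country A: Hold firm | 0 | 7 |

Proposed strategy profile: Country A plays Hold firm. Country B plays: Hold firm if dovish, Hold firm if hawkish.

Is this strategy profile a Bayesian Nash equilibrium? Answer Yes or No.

Yes

Country A plays Hold firm: E[Hold firm] = 5/8·(11) + 3/8·(11) = 11; E[Concede] = -1. Best-responding. ✓
Country B (domestic pressure dovish), facing Hold firm: Concede gives 4, Hold firm gives 14. Proposed Hold firm is best. ✓
Country B (domestic pressure hawkish), facing Hold firm: Concede gives 0, Hold firm gives 7. Proposed Hold firm is best. ✓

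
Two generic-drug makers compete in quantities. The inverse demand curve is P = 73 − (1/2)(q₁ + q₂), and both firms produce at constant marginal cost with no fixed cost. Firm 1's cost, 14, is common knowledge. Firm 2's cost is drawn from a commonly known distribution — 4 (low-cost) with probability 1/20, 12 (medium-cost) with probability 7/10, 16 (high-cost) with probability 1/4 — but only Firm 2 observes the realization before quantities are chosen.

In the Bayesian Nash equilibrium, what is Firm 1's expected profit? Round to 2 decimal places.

Firm 2 with cost c maximizes (73 − (1/2)(q₁+q₂) − c)·q₂, giving q₂(c) = (73 − c − (1/2)q₁).
E[c₂] = 1/20·4 + 7/10·12 + 1/4·16 = 12.6
Firm 1's FOC against E[q₂] yields q₁ = (73 − 2·14 + E[c₂])/(3/2) = (73 − 28 + 12.6)/(3/2) = 38.4.
E[P] = 73 − (1/2)·(q₁ + E[q₂]) = 33.2; Firm 1's expected profit = (E[P] − 14)·q₁ = (33.2 − 14)·38.4 = 737.28.

737.28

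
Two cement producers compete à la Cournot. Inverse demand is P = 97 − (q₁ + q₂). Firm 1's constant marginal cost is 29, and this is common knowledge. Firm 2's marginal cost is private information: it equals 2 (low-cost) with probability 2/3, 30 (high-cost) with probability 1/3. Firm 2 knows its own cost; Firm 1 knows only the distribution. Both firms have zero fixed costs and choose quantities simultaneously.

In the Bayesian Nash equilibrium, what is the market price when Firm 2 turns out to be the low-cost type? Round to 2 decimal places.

Type-c best response for Firm 2: q₂(c) = (97 − c)/2 − q₁/2.
Firm 1 maximizes expected profit; its first-order condition is 97 − 2q₁ − E[q₂] − 29 = 0.
Substituting E[q₂] and solving: E[c₂] = 11.3333, so q₁ = (97 − 2·29 + 11.3333)/3 = 16.7778.
q₂(low-cost) = 39.1111, so P = 97 − (16.7778 + 39.1111) = 41.1111.

41.11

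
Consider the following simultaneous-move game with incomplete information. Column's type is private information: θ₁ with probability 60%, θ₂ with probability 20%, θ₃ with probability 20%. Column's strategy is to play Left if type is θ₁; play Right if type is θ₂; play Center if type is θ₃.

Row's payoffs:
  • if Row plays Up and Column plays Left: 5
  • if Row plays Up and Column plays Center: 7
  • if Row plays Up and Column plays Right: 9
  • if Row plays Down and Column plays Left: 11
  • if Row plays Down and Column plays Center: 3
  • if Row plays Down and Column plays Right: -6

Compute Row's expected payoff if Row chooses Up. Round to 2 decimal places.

6.20

Take the expectation over Column's type, weighting each type's action by its prior probability.
E[Up] = 0.6·5 + 0.2·9 + 0.2·7 = 3 + 1.8 + 1.4 = 6.2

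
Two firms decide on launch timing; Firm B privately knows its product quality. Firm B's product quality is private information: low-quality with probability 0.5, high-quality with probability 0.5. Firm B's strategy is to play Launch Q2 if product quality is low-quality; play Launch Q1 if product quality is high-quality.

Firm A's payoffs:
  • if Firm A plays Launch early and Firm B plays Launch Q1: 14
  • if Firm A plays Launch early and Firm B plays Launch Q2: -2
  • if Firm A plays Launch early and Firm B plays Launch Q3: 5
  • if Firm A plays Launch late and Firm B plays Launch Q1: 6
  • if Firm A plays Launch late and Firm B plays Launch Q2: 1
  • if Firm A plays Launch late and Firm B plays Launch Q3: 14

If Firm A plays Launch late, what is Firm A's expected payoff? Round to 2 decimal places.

Take the expectation over Firm B's product quality, weighting each type's action by its prior probability.
E[Launch late] = 0.5·1 + 0.5·6 = 0.5 + 3 = 3.5

3.50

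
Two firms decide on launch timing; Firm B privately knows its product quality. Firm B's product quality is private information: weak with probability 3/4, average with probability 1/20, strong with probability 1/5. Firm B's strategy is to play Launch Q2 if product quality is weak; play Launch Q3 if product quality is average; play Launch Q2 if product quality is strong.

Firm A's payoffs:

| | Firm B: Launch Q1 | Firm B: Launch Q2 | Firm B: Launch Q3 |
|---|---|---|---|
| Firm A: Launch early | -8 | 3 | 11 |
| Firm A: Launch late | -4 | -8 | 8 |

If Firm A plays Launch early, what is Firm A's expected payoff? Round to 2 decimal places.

3.40

Take the expectation over Firm B's product quality, weighting each type's action by its prior probability.
E[Launch early] = 3/4·3 + 1/20·11 + 1/5·3 = 9/4 + 11/20 + 3/5 = 17/5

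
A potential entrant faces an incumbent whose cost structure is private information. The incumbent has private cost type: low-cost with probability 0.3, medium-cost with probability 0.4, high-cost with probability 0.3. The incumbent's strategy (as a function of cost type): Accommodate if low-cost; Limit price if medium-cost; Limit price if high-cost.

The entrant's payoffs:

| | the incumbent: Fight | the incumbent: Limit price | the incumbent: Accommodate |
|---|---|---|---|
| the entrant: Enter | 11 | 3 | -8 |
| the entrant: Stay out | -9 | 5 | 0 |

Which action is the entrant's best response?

Stay out

E[Enter] = 0.3·(-8) + 0.4·(3) + 0.3·(3) = -0.3
E[Stay out] = 0.3·(0) + 0.4·(5) + 0.3·(5) = 3.5
Best response: Stay out (3.5 is the largest).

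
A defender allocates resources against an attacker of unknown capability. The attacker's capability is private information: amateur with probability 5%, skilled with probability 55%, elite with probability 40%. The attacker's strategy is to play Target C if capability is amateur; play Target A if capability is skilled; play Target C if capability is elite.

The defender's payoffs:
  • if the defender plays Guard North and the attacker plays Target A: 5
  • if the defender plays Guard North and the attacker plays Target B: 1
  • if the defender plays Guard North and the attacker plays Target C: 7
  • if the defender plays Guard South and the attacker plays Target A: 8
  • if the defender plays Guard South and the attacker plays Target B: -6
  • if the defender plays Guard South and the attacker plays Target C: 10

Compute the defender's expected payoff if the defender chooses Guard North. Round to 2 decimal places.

5.90

E[Guard North] = 0.05·7 + 0.55·5 + 0.4·7 = 0.35 + 2.75 + 2.8 = 5.9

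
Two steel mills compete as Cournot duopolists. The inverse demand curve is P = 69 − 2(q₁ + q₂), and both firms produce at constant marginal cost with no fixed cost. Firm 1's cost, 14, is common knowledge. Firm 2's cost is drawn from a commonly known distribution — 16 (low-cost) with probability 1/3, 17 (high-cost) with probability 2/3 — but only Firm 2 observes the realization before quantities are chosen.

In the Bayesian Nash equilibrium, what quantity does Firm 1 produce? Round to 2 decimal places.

Each type of Firm 2 best-responds to q₁; Firm 1 best-responds to the expected q₂ over Firm 2's types.
Firm 2 with cost c maximizes (69 − 2(q₁+q₂) − c)·q₂, giving q₂(c) = (69 − c − 2q₁)/4.
E[c₂] = 1/3·16 + 2/3·17 = 16.6667
Firm 1's FOC against E[q₂] yields q₁ = (69 − 2·14 + E[c₂])/6 = (69 − 28 + 16.6667)/6 = 9.61111.

9.61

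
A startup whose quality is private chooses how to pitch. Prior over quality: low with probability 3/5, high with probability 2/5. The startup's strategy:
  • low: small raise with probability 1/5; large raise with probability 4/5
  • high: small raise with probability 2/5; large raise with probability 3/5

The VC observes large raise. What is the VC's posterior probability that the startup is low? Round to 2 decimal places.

Apply Bayes' rule using the sender's strategy as the likelihood.
P(large raise) = (3/5)·(4/5) + (2/5)·(3/5) = 18/25
P(low | large raise) = ((3/5)·(4/5)) / (18/25) = (12/25) / (18/25) = 2/3

0.67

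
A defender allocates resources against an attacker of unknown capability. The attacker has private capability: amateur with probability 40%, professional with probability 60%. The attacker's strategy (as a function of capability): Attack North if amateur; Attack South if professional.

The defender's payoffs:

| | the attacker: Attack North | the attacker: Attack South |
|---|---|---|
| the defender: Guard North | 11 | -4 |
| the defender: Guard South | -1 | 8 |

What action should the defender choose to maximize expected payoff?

E[Guard North] = 0.4·(11) + 0.6·(-4) = 2
E[Guard South] = 0.4·(-1) + 0.6·(8) = 4.4
Best response: Guard South (4.4 is the largest).

Guard South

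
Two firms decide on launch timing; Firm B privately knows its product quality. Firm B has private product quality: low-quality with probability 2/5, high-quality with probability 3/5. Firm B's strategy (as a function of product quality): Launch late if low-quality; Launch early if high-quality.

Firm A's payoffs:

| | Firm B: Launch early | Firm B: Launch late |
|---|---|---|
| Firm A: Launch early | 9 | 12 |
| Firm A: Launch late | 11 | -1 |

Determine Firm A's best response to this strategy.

E[Launch early] = 2/5·(12) + 3/5·(9) = 51/5
E[Launch late] = 2/5·(-1) + 3/5·(11) = 31/5
Best response: Launch early (51/5 is the largest).

Launch early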